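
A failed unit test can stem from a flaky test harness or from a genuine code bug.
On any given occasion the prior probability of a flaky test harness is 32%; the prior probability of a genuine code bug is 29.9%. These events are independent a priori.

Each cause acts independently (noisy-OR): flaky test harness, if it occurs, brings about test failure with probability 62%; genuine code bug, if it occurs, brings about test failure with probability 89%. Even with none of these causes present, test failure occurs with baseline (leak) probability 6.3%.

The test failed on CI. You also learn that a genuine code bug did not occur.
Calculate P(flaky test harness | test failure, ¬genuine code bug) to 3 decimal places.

P(flaky test harness | test failure, ¬genuine code bug) ≈ 0.828

Under noisy-OR, P(test failure | causes) = 1 − (1−0.063)·∏(1−qᵢ) over the active causes.
Enumerate both values of flaky test harness and weight by the priors:
  P(test failure | ¬genuine code bug) = 0.063×0.68 + 0.64394×0.32
        = 0.042840 + 0.206061 = 0.248901
Configurations with flaky test harness contribute 0.206061, so
  P(flaky test harness | test failure, ¬genuine code bug) = 0.206061 / 0.248901 ≈ 0.828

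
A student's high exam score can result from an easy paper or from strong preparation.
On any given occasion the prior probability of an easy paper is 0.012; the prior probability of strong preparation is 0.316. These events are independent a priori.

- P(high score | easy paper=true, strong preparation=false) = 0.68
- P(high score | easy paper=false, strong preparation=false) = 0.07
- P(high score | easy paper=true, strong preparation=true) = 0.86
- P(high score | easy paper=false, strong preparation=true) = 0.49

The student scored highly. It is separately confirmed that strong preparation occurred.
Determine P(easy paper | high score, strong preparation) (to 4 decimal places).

P(easy paper | high score, strong preparation) ≈ 0.0209

By total probability over both values of easy paper:
  P(high score | strong preparation) = 0.49*0.988 + 0.86*0.012
        = 0.484120 + 0.010320 = 0.494440
Configurations with easy paper contribute 0.010320, so
  P(easy paper | high score, strong preparation) = 0.010320 / 0.494440 ≈ 0.0209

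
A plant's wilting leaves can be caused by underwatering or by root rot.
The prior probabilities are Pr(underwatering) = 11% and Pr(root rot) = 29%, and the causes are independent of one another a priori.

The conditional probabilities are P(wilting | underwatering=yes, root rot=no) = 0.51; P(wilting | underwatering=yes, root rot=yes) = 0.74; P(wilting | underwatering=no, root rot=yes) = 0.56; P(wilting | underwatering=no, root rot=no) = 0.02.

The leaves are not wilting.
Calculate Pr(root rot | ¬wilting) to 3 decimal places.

Enumerate the 4 (underwatering, root rot) configurations and weight by the priors:
  P(¬wilting) = 0.98×0.89×0.71 + 0.44×0.89×0.29 + 0.49×0.11×0.71 + 0.26×0.11×0.29
        = 0.619262 + 0.113564 + 0.038269 + 0.008294 = 0.779389
Configurations with root rot contribute 0.121858, so
  P(root rot | ¬wilting) = 0.121858 / 0.779389 ≈ 0.156

Pr(root rot | ¬wilting) ≈ 0.156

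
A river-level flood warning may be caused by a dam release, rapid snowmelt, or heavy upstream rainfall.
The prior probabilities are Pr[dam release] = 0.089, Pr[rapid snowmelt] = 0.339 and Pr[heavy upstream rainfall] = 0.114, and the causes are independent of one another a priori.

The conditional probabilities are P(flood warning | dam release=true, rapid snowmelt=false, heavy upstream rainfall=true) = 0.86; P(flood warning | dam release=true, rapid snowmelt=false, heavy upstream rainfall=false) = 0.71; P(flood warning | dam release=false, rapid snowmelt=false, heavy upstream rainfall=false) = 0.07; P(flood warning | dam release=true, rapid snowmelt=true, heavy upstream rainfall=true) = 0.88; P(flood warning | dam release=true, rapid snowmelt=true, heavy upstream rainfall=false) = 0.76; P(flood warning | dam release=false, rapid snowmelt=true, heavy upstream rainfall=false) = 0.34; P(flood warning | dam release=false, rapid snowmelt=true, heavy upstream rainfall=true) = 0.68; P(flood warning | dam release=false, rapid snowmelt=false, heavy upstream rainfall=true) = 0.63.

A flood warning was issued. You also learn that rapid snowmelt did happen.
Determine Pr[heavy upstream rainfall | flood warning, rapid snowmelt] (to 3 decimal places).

Pr[heavy upstream rainfall | flood warning, rapid snowmelt] ≈ 0.192

Enumerate the 4 (dam release, heavy upstream rainfall) configurations and weight by the priors:
  P(flood warning | rapid snowmelt) = 0.34*0.911*0.886 + 0.68*0.911*0.114 + 0.76*0.089*0.886 + 0.88*0.089*0.114
        = 0.274430 + 0.070621 + 0.059929 + 0.008928 = 0.413908
Configurations with heavy upstream rainfall contribute 0.079549, so
  P(heavy upstream rainfall | flood warning, rapid snowmelt) = 0.079549 / 0.413908 ≈ 0.192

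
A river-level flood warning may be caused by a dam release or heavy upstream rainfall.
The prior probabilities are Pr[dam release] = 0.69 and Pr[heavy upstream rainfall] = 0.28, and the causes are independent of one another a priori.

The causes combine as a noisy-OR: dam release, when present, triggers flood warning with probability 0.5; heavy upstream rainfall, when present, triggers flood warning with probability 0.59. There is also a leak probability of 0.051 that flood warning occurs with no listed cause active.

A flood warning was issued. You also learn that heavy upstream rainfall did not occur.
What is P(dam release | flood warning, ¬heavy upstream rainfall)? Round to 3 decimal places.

P(dam release | flood warning, ¬heavy upstream rainfall) ≈ 0.958

Under noisy-OR, P(flood warning | causes) = 1 − (1−0.051)·∏(1−qᵢ) over the active causes.
Enumerate both values of dam release and weight by the priors:
  P(flood warning | ¬heavy upstream rainfall) = 0.051×0.31 + 0.5255×0.69
        = 0.015810 + 0.362595 = 0.378405
Configurations with dam release contribute 0.362595, so
  P(dam release | flood warning, ¬heavy upstream rainfall) = 0.362595 / 0.378405 ≈ 0.958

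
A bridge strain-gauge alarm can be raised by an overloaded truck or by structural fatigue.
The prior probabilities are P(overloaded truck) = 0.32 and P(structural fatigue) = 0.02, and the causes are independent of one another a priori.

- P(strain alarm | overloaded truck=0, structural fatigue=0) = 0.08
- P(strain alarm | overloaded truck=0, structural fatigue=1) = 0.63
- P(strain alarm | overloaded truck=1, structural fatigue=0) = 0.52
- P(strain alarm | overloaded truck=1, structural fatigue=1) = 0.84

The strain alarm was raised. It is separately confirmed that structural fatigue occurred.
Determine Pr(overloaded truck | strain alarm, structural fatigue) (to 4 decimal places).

P(strain alarm | structural fatigue) = 0.63·0.68 + 0.84·0.32 = 0.428400 + 0.268800 = 0.697200
Of this, 0.268800 comes from 0.84·0.32 (the overloaded truck=true cases).
P(overloaded truck | strain alarm, structural fatigue) = 0.268800 / 0.697200 ≈ 0.3855

Pr(overloaded truck | strain alarm, structural fatigue) ≈ 0.3855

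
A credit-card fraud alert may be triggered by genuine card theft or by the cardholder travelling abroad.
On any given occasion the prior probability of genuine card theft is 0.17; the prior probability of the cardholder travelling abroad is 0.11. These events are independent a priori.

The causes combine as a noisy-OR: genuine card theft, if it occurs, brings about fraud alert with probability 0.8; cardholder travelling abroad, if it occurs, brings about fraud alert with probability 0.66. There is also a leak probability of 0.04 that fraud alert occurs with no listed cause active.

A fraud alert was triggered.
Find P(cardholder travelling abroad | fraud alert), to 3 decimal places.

P(cardholder travelling abroad | fraud alert) ≈ 0.342

Under noisy-OR, P(fraud alert | causes) = 1 − (1−0.04)·∏(1−qᵢ) over the active causes.
For the numerator, keep only cardholder travelling abroad=true terms: 0.061500 + 0.017479 = 0.078979
The normalizing constant is 0.04×0.83×0.89 + 0.6736×0.83×0.11 + 0.808×0.17×0.89 + 0.93472×0.17×0.11 = 0.230777
P(cardholder travelling abroad | fraud alert) = 0.078979/0.230777 ≈ 0.342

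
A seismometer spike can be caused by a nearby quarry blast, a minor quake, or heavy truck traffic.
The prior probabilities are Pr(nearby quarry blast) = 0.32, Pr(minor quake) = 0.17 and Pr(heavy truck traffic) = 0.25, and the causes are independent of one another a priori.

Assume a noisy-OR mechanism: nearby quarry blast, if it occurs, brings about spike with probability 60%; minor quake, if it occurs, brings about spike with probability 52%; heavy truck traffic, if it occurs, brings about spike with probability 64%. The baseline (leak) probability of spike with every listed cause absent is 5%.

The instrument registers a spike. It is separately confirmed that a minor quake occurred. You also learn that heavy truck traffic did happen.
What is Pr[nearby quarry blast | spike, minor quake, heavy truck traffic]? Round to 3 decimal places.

Under noisy-OR, P(spike | causes) = 1 − (1−0.05)·∏(1−qᵢ) over the active causes.
Sum P(spike|·) weighted by the priors over both values of nearby quarry blast:
  P(spike | minor quake, heavy truck traffic) = 0.83584*0.68 + 0.934336*0.32
        = 0.568371 + 0.298988 = 0.867359
Keeping only the nearby quarry blast-present terms gives 0.298988, so
  P(nearby quarry blast | spike, minor quake, heavy truck traffic) = 0.298988 / 0.867359 ≈ 0.345

Pr[nearby quarry blast | spike, minor quake, heavy truck traffic] ≈ 0.345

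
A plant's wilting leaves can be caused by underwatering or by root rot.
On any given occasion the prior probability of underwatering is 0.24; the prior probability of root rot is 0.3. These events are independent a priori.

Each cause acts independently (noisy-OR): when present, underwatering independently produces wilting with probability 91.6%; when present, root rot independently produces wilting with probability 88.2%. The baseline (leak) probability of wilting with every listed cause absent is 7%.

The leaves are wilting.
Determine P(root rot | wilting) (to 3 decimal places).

Under noisy-OR, P(wilting | causes) = 1 − (1−0.07)·∏(1−qᵢ) over the active causes.
Sum P(wilting|·) weighted by the priors over the 4 (underwatering, root rot) configurations:
  P(wilting) = 0.07×0.76×0.7 + 0.89026×0.76×0.3 + 0.92188×0.24×0.7 + 0.990782×0.24×0.3
        = 0.037240 + 0.202979 + 0.154876 + 0.071336 = 0.466431
The terms with root rot present sum to 0.274315, so
  P(root rot | wilting) = 0.274315 / 0.466431 ≈ 0.588

P(root rot | wilting) ≈ 0.588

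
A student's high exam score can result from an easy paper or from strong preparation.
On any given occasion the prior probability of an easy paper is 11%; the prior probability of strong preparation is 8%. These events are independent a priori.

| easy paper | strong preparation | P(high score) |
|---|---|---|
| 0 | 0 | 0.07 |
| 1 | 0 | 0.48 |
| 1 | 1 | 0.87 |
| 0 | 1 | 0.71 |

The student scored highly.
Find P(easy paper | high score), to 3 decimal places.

P(easy paper | high score) ≈ 0.343

P(high score) = 0.07×0.89×0.92 + 0.71×0.89×0.08 + 0.48×0.11×0.92 + 0.87×0.11×0.08 = 0.057316 + 0.050552 + 0.048576 + 0.007656 = 0.164100
Restricting to configurations with easy paper present: 0.048576 + 0.007656 = 0.056232.
P(easy paper | high score) = 0.056232 / 0.164100 ≈ 0.343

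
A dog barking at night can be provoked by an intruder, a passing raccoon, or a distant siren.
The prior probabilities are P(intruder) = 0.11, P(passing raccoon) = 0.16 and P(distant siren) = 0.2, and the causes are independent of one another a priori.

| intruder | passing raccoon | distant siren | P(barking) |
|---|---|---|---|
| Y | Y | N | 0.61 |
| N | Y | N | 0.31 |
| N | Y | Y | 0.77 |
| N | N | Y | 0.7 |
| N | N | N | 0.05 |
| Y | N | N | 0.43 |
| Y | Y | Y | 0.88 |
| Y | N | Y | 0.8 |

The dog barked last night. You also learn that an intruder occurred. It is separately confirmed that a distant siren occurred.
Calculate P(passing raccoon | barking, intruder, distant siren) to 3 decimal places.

Enumerate both values of passing raccoon and weight by the priors:
  P(barking | intruder, distant siren) = 0.8·0.84 + 0.88·0.16
        = 0.672000 + 0.140800 = 0.812800
Keeping only the passing raccoon-present terms gives 0.140800, so
  P(passing raccoon | barking, intruder, distant siren) = 0.140800 / 0.812800 ≈ 0.173

P(passing raccoon | barking, intruder, distant siren) ≈ 0.173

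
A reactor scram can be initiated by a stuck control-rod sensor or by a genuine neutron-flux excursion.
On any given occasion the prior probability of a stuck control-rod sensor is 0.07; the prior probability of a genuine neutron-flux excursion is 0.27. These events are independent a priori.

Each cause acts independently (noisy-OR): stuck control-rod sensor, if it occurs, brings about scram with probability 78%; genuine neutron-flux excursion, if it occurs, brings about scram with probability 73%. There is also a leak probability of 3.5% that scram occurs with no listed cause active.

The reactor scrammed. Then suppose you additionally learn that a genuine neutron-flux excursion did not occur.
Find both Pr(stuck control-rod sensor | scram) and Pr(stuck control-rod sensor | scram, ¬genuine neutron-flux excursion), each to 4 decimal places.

Under noisy-OR, P(scram | causes) = 1 − (1−0.035)·∏(1−qᵢ) over the active causes.
For the numerator, keep only stuck control-rod sensor=true terms: 0.040251 + 0.017817 = 0.058068
The normalizing constant is 0.035*0.93*0.73 + 0.73945*0.93*0.27 + 0.7877*0.07*0.73 + 0.942679*0.07*0.27 = 0.267506
P(stuck control-rod sensor | scram) = 0.058068/0.267506 ≈ 0.2171

With the extra evidence:
By total probability over both values of stuck control-rod sensor:
  P(scram | ¬genuine neutron-flux excursion) = 0.035*0.93 + 0.7877*0.07
        = 0.032550 + 0.055139 = 0.087689
Configurations with stuck control-rod sensor contribute 0.055139, so
  P(stuck control-rod sensor | scram, ¬genuine neutron-flux excursion) = 0.055139 / 0.087689 ≈ 0.6288
Ruling out genuine neutron-flux excursion raises the posterior on stuck control-rod sensor — the flip side of explaining away.

Pr(stuck control-rod sensor | scram) ≈ 0.2171; Pr(stuck control-rod sensor | scram, ¬genuine neutron-flux excursion) ≈ 0.6288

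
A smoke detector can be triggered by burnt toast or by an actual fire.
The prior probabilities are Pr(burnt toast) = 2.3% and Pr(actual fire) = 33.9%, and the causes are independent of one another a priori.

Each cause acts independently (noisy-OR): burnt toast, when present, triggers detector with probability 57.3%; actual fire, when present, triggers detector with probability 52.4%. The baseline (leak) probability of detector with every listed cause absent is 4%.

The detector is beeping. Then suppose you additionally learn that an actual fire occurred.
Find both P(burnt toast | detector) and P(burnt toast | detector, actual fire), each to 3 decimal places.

Under noisy-OR, P(detector | causes) = 1 − (1−0.04)·∏(1−qᵢ) over the active causes.
Enumerate the 4 (burnt toast, actual fire) configurations and weight by the priors:
  P(detector) = 0.04·0.977·0.661 + 0.54304·0.977·0.339 + 0.59008·0.023·0.661 + 0.804878·0.023·0.339
        = 0.025832 + 0.179856 + 0.008971 + 0.006276 = 0.220935
The terms with burnt toast present sum to 0.015247, so
  P(burnt toast | detector) = 0.015247 / 0.220935 ≈ 0.069

Now condition on the additional information:
P(detector | actual fire) = 0.54304×0.977 + 0.804878×0.023 = 0.530550 + 0.018512 = 0.549062
Restricting to configurations with burnt toast present: 0.804878×0.023 = 0.018512.
P(burnt toast | detector, actual fire) = 0.018512 / 0.549062 ≈ 0.034
The drop from 0.069 to 0.034 is the explaining-away (discounting) effect.

P(burnt toast | detector) ≈ 0.069; P(burnt toast | detector, actual fire) ≈ 0.034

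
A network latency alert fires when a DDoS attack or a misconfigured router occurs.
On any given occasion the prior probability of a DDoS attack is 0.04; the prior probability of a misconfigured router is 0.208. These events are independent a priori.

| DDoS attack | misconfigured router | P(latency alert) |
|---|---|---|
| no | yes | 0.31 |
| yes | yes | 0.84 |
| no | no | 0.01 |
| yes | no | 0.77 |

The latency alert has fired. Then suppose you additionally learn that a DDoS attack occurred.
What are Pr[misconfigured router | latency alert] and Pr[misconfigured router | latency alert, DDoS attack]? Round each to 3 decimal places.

Pr[misconfigured router | latency alert] ≈ 0.683; Pr[misconfigured router | latency alert, DDoS attack] ≈ 0.223

Enumerate the 4 (DDoS attack, misconfigured router) configurations and weight by the priors:
  P(latency alert) = 0.01×0.96×0.792 + 0.31×0.96×0.208 + 0.77×0.04×0.792 + 0.84×0.04×0.208
        = 0.007603 + 0.061901 + 0.024394 + 0.006989 = 0.100887
The terms with misconfigured router present sum to 0.068890, so
  P(misconfigured router | latency alert) = 0.068890 / 0.100887 ≈ 0.683

Now also conditioning on DDoS attack=true:
Numerator (weight on configurations with misconfigured router): 0.84·0.208 = 0.174720
The normalizing constant is 0.77·0.792 + 0.84·0.208 = 0.784560
Posterior = 0.174720 / 0.784560 ≈ 0.223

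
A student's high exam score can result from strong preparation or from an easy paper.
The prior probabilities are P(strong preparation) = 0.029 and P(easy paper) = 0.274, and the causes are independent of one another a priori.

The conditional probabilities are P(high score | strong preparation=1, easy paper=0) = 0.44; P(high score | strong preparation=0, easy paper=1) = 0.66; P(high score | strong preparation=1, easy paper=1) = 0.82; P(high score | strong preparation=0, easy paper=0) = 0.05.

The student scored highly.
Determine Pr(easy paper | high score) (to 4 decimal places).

By total probability over the 4 (strong preparation, easy paper) configurations:
  P(high score) = 0.05×0.971×0.726 + 0.66×0.971×0.274 + 0.44×0.029×0.726 + 0.82×0.029×0.274
        = 0.035247 + 0.175596 + 0.009264 + 0.006516 = 0.226623
Keeping only the easy paper-present terms gives 0.182112, so
  P(easy paper | high score) = 0.182112 / 0.226623 ≈ 0.8036

Pr(easy paper | high score) ≈ 0.8036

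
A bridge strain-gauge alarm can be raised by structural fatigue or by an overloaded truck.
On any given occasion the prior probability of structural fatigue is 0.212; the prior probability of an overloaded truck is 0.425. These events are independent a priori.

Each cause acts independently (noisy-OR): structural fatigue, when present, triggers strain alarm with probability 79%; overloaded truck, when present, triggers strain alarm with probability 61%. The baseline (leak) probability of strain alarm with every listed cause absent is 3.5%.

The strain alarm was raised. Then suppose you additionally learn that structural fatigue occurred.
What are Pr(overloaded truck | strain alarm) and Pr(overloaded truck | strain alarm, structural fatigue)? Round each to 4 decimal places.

Pr(overloaded truck | strain alarm) ≈ 0.7208; Pr(overloaded truck | strain alarm, structural fatigue) ≈ 0.4605

Under noisy-OR, P(strain alarm | causes) = 1 − (1−0.035)·∏(1−qᵢ) over the active causes.
For the numerator, keep only overloaded truck=true terms: 0.208860 + 0.082979 = 0.291839
Normalizer over all consistent configurations: 0.035*0.788*0.575 + 0.62365*0.788*0.425 + 0.79735*0.212*0.575 + 0.920967*0.212*0.425 = 0.404895
Posterior = 0.291839 / 0.404895 ≈ 0.7208

Now also conditioning on structural fatigue=true:
Sum P(strain alarm|·) weighted by the priors over both values of overloaded truck:
  P(strain alarm | structural fatigue) = 0.79735·0.575 + 0.920967·0.425
        = 0.458476 + 0.391411 = 0.849887
The terms with overloaded truck present sum to 0.391411, so
  P(overloaded truck | strain alarm, structural fatigue) = 0.391411 / 0.849887 ≈ 0.4605
— structural fatigue explains away the evidence for overloaded truck.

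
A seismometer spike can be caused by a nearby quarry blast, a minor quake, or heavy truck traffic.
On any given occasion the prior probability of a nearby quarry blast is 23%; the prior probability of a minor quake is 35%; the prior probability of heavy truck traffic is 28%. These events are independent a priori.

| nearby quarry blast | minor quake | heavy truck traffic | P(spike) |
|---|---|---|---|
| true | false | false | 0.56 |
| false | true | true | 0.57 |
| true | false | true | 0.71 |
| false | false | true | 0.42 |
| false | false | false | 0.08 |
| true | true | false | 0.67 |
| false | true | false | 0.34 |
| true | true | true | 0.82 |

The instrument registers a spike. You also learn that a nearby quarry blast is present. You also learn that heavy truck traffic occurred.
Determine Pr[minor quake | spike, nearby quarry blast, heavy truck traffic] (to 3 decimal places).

Numerator (weight on configurations with minor quake): 0.82*0.35 = 0.287000
Denominator P(spike | nearby quarry blast, heavy truck traffic): 0.71*0.65 + 0.82*0.35 = 0.748500
Posterior = 0.287000 / 0.748500 ≈ 0.383

Pr[minor quake | spike, nearby quarry blast, heavy truck traffic] ≈ 0.383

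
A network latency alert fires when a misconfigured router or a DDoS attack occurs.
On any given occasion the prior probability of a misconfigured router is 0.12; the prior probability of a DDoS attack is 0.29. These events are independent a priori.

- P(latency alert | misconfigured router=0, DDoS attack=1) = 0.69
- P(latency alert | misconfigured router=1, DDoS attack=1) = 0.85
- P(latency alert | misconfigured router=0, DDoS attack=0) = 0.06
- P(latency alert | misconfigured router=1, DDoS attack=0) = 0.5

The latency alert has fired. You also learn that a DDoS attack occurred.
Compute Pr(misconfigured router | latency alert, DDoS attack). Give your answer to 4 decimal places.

Pr(misconfigured router | latency alert, DDoS attack) ≈ 0.1438

Sum P(latency alert|·) weighted by the priors over both values of misconfigured router:
  P(latency alert | DDoS attack) = 0.69×0.88 + 0.85×0.12
        = 0.607200 + 0.102000 = 0.709200
Configurations with misconfigured router contribute 0.102000, so
  P(misconfigured router | latency alert, DDoS attack) = 0.102000 / 0.709200 ≈ 0.1438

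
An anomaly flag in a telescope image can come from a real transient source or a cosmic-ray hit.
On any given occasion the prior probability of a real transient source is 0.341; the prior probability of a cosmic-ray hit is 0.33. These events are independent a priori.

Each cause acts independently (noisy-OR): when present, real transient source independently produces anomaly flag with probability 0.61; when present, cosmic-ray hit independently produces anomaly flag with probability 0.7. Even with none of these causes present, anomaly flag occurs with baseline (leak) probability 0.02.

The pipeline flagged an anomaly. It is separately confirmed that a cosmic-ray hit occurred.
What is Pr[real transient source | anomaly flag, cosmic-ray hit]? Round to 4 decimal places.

Pr[real transient source | anomaly flag, cosmic-ray hit] ≈ 0.3935

Under noisy-OR, P(anomaly flag | causes) = 1 − (1−0.02)·∏(1−qᵢ) over the active causes.
P(anomaly flag | cosmic-ray hit) = 0.706×0.659 + 0.88534×0.341 = 0.465254 + 0.301901 = 0.767155
Of this, 0.301901 comes from 0.88534×0.341 (the real transient source=true cases).
P(real transient source | anomaly flag, cosmic-ray hit) = 0.301901 / 0.767155 ≈ 0.3935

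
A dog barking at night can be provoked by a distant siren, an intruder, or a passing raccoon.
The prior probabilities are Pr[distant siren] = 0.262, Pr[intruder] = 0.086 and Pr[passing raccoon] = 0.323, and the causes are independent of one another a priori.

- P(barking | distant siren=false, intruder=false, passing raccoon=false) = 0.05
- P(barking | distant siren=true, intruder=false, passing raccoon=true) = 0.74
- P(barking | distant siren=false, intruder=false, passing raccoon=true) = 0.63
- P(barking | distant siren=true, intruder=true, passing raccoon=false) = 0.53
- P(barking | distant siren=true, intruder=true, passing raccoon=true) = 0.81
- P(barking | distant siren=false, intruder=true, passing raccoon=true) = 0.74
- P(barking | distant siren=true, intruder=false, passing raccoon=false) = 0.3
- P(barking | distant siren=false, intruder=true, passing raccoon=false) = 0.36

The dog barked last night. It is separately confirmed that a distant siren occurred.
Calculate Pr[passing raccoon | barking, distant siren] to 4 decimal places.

Sum P(barking|·) weighted by the priors over the 4 (intruder, passing raccoon) configurations:
  P(barking | distant siren) = 0.3·0.914·0.677 + 0.74·0.914·0.323 + 0.53·0.086·0.677 + 0.81·0.086·0.323
        = 0.185633 + 0.218464 + 0.030858 + 0.022500 = 0.457455
Keeping only the passing raccoon-present terms gives 0.240964, so
  P(passing raccoon | barking, distant siren) = 0.240964 / 0.457455 ≈ 0.5267

Pr[passing raccoon | barking, distant siren] ≈ 0.5267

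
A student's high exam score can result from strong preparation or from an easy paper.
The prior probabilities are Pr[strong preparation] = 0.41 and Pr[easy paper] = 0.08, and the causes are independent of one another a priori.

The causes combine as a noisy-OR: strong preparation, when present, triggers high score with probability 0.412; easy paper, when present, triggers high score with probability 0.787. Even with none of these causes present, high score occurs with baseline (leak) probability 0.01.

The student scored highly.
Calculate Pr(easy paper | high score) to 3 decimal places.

Under noisy-OR, P(high score | causes) = 1 − (1−0.01)·∏(1−qᵢ) over the active causes.
Weight on easy paper=true, given the evidence: 0.037247 + 0.028733 = 0.065980
Denominator P(high score): 0.01*0.59*0.92 + 0.78913*0.59*0.08 + 0.41788*0.41*0.92 + 0.876008*0.41*0.08 = 0.229032
P(easy paper | high score) = 0.065980/0.229032 ≈ 0.288

Pr(easy paper | high score) ≈ 0.288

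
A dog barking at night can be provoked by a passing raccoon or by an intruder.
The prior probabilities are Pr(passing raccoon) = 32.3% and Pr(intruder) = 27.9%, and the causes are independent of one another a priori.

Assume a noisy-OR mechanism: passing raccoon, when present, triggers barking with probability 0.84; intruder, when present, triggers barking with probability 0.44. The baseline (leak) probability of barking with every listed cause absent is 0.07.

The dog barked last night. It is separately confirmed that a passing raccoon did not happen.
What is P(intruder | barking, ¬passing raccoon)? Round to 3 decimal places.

Under noisy-OR, P(barking | causes) = 1 − (1−0.07)·∏(1−qᵢ) over the active causes.
For the numerator, keep only intruder=true terms: 0.4792*0.279 = 0.133697
The normalizing constant is 0.07*0.721 + 0.4792*0.279 = 0.184167
P(intruder | barking, ¬passing raccoon) = 0.133697/0.184167 ≈ 0.726

P(intruder | barking, ¬passing raccoon) ≈ 0.726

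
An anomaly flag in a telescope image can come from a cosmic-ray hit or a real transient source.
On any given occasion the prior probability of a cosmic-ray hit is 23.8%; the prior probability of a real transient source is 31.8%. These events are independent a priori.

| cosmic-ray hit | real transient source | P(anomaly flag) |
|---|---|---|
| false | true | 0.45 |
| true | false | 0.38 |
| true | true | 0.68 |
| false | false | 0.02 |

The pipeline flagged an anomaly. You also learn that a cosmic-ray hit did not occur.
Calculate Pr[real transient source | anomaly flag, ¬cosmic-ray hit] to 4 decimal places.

Pr[real transient source | anomaly flag, ¬cosmic-ray hit] ≈ 0.9130

Numerator (weight on configurations with real transient source): 0.45×0.318 = 0.143100
Normalizer over all consistent configurations: 0.02×0.682 + 0.45×0.318 = 0.156740
P(real transient source | anomaly flag, ¬cosmic-ray hit) = 0.143100/0.156740 ≈ 0.9130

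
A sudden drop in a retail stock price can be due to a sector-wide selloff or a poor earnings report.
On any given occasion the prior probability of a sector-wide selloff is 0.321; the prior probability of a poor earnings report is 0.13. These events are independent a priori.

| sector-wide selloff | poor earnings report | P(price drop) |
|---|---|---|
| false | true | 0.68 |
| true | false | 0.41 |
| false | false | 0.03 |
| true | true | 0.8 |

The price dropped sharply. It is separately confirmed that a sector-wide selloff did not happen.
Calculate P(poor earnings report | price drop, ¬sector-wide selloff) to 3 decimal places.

P(poor earnings report | price drop, ¬sector-wide selloff) ≈ 0.772

By total probability over both values of poor earnings report:
  P(price drop | ¬sector-wide selloff) = 0.03·0.87 + 0.68·0.13
        = 0.026100 + 0.088400 = 0.114500
The terms with poor earnings report present sum to 0.088400, so
  P(poor earnings report | price drop, ¬sector-wide selloff) = 0.088400 / 0.114500 ≈ 0.772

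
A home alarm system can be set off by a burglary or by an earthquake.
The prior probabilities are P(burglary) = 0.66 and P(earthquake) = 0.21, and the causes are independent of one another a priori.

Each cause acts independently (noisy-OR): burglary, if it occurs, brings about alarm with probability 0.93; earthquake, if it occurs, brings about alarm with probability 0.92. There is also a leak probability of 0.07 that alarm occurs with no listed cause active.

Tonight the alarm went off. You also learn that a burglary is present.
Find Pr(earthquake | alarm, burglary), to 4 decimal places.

Pr(earthquake | alarm, burglary) ≈ 0.2205

Under noisy-OR, P(alarm | causes) = 1 − (1−0.07)·∏(1−qᵢ) over the active causes.
For the numerator, keep only earthquake=true terms: 0.994792·0.21 = 0.208906
Normalizer over all consistent configurations: 0.9349·0.79 + 0.994792·0.21 = 0.947477
Posterior = 0.208906 / 0.947477 ≈ 0.2205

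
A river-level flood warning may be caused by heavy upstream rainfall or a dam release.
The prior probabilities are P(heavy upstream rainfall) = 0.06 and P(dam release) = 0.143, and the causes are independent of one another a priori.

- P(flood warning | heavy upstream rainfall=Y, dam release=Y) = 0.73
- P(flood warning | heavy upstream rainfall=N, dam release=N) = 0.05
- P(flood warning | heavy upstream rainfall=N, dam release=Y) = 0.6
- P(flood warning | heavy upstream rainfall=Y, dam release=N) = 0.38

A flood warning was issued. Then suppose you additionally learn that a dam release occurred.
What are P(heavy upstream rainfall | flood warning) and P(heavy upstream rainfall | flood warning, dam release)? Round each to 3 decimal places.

P(heavy upstream rainfall | flood warning) ≈ 0.176; P(heavy upstream rainfall | flood warning, dam release) ≈ 0.072

By total probability over the 4 (heavy upstream rainfall, dam release) configurations:
  P(flood warning) = 0.05×0.94×0.857 + 0.6×0.94×0.143 + 0.38×0.06×0.857 + 0.73×0.06×0.143
        = 0.040279 + 0.080652 + 0.019540 + 0.006263 = 0.146734
The terms with heavy upstream rainfall present sum to 0.025803, so
  P(heavy upstream rainfall | flood warning) = 0.025803 / 0.146734 ≈ 0.176

With the extra evidence:
P(flood warning | dam release) = 0.6*0.94 + 0.73*0.06 = 0.564000 + 0.043800 = 0.607800
The heavy upstream rainfall-present share is 0.73*0.06 = 0.043800.
Hence the posterior is 0.043800/0.607800 ≈ 0.072.
— dam release explains away the evidence for heavy upstream rainfall.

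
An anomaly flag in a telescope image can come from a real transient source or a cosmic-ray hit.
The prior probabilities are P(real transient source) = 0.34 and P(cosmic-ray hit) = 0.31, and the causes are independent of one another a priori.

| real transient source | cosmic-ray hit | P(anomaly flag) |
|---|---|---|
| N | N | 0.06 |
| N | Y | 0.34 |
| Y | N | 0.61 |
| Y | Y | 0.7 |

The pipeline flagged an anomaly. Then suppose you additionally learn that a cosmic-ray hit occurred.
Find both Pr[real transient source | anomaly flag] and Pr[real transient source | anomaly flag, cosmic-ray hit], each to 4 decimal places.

For the numerator, keep only real transient source=true terms: 0.143106 + 0.073780 = 0.216886
Normalizer over all consistent configurations: 0.06×0.66×0.69 + 0.34×0.66×0.31 + 0.61×0.34×0.69 + 0.7×0.34×0.31 = 0.313774
Posterior = 0.216886 / 0.313774 ≈ 0.6912

With the extra evidence:
Enumerate both values of real transient source and weight by the priors:
  P(anomaly flag | cosmic-ray hit) = 0.34·0.66 + 0.7·0.34
        = 0.224400 + 0.238000 = 0.462400
Keeping only the real transient source-present terms gives 0.238000, so
  P(real transient source | anomaly flag, cosmic-ray hit) = 0.238000 / 0.462400 ≈ 0.5147
— cosmic-ray hit explains away the evidence for real transient source.

Pr[real transient source | anomaly flag] ≈ 0.6912; Pr[real transient source | anomaly flag, cosmic-ray hit] ≈ 0.5147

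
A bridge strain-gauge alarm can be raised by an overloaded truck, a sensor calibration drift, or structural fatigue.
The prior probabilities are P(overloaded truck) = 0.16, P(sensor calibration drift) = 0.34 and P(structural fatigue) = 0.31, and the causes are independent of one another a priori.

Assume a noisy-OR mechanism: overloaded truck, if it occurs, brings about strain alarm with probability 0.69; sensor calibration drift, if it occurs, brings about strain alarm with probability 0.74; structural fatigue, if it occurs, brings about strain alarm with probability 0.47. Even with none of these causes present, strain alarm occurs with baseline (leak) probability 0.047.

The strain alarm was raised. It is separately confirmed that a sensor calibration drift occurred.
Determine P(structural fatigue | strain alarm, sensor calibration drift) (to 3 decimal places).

P(structural fatigue | strain alarm, sensor calibration drift) ≈ 0.337

Under noisy-OR, P(strain alarm | causes) = 1 − (1−0.047)·∏(1−qᵢ) over the active causes.
Numerator (weight on configurations with structural fatigue): 0.226203 + 0.047581 = 0.273784
Denominator P(strain alarm | sensor calibration drift): 0.75222·0.84·0.69 + 0.868677·0.84·0.31 + 0.923188·0.16·0.69 + 0.95929·0.16·0.31 = 0.811691
P(structural fatigue | strain alarm, sensor calibration drift) = 0.273784/0.811691 ≈ 0.337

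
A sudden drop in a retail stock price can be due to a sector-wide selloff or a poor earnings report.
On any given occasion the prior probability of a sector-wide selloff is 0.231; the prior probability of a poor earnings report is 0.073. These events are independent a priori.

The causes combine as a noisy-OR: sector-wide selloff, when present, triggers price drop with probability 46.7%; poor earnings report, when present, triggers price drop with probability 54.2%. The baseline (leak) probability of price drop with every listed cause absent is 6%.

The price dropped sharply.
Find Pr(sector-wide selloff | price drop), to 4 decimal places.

Under noisy-OR, P(price drop | causes) = 1 − (1−0.06)·∏(1−qᵢ) over the active causes.
For the numerator, keep only sector-wide selloff=true terms: 0.106850 + 0.012993 = 0.119843
Normalizer over all consistent configurations: 0.06×0.769×0.927 + 0.56948×0.769×0.073 + 0.49898×0.231×0.927 + 0.770533×0.231×0.073 = 0.194584
P(sector-wide selloff | price drop) = 0.119843/0.194584 ≈ 0.6159

Pr(sector-wide selloff | price drop) ≈ 0.6159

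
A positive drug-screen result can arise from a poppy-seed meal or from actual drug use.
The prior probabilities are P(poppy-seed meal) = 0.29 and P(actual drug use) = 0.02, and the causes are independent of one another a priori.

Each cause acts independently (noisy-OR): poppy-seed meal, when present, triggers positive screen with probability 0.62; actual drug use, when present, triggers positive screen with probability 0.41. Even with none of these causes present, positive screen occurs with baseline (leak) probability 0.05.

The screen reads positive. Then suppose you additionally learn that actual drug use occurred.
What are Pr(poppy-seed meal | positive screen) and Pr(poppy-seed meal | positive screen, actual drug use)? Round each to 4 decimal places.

Under noisy-OR, P(positive screen | causes) = 1 − (1−0.05)·∏(1−qᵢ) over the active causes.
P(positive screen) = 0.05*0.71*0.98 + 0.4395*0.71*0.02 + 0.639*0.29*0.98 + 0.78701*0.29*0.02 = 0.034790 + 0.006241 + 0.181604 + 0.004565 = 0.227200
Restricting to configurations with poppy-seed meal present: 0.181604 + 0.004565 = 0.186169.
So P(poppy-seed meal | positive screen) = 0.186169/0.227200 ≈ 0.8194.

Now condition on the additional information:
P(positive screen | actual drug use) = 0.4395*0.71 + 0.78701*0.29 = 0.312045 + 0.228233 = 0.540278
Of this, 0.228233 comes from 0.78701*0.29 (the poppy-seed meal=true cases).
P(poppy-seed meal | positive screen, actual drug use) = 0.228233 / 0.540278 ≈ 0.4224
— actual drug use explains away the evidence for poppy-seed meal.

Pr(poppy-seed meal | positive screen) ≈ 0.8194; Pr(poppy-seed meal | positive screen, actual drug use) ≈ 0.4224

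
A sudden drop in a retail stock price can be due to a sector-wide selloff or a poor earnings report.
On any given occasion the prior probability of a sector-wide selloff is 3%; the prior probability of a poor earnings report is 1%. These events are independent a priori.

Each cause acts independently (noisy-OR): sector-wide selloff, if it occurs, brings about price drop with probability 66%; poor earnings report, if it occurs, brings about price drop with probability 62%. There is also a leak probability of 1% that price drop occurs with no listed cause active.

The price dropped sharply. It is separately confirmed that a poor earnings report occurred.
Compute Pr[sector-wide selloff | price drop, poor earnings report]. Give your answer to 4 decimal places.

Pr[sector-wide selloff | price drop, poor earnings report] ≈ 0.0414

Under noisy-OR, P(price drop | causes) = 1 − (1−0.01)·∏(1−qᵢ) over the active causes.
By total probability over both values of sector-wide selloff:
  P(price drop | poor earnings report) = 0.6238×0.97 + 0.872092×0.03
        = 0.605086 + 0.026163 = 0.631249
Configurations with sector-wide selloff contribute 0.026163, so
  P(sector-wide selloff | price drop, poor earnings report) = 0.026163 / 0.631249 ≈ 0.0414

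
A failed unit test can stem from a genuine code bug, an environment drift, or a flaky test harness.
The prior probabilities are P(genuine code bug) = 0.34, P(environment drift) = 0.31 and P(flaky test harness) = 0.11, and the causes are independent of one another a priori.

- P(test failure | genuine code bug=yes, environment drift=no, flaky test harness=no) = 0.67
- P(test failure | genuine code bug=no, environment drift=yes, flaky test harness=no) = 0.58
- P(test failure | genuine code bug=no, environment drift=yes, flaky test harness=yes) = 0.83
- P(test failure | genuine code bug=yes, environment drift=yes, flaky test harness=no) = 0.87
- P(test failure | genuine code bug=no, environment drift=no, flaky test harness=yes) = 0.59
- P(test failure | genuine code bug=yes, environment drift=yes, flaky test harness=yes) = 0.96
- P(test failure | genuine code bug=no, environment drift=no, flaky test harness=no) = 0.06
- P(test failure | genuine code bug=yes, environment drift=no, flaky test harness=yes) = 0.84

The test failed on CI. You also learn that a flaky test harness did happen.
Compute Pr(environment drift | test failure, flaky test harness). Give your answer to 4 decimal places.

P(test failure | flaky test harness) = 0.59*0.66*0.69 + 0.83*0.66*0.31 + 0.84*0.34*0.69 + 0.96*0.34*0.31 = 0.268686 + 0.169818 + 0.197064 + 0.101184 = 0.736752
The environment drift-present share is 0.169818 + 0.101184 = 0.271002.
Hence the posterior is 0.271002/0.736752 ≈ 0.3678.

Pr(environment drift | test failure, flaky test harness) ≈ 0.3678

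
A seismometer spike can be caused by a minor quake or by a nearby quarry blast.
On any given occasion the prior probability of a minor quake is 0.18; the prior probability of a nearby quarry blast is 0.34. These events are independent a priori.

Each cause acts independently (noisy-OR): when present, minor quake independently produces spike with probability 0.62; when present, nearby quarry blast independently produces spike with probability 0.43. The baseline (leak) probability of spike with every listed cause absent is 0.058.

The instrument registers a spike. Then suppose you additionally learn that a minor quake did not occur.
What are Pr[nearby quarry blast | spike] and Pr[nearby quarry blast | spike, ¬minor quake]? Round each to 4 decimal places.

Under noisy-OR, P(spike | causes) = 1 − (1−0.058)·∏(1−qᵢ) over the active causes.
Numerator (weight on configurations with nearby quarry blast): 0.129101 + 0.048713 = 0.177814
Denominator P(spike): 0.058·0.82·0.66 + 0.46306·0.82·0.34 + 0.64204·0.18·0.66 + 0.795963·0.18·0.34 = 0.285478
Posterior = 0.177814 / 0.285478 ≈ 0.6229

Now also conditioning on minor quake≠true:
Weight on nearby quarry blast=true, given the evidence: 0.46306*0.34 = 0.157440
Denominator P(spike | ¬minor quake): 0.058*0.66 + 0.46306*0.34 = 0.195720
P(nearby quarry blast | spike, ¬minor quake) = 0.157440/0.195720 ≈ 0.8044
With minor quake excluded, nearby quarry blast must carry more of the explanatory weight for the spike.

Pr[nearby quarry blast | spike] ≈ 0.6229; Pr[nearby quarry blast | spike, ¬minor quake] ≈ 0.8044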